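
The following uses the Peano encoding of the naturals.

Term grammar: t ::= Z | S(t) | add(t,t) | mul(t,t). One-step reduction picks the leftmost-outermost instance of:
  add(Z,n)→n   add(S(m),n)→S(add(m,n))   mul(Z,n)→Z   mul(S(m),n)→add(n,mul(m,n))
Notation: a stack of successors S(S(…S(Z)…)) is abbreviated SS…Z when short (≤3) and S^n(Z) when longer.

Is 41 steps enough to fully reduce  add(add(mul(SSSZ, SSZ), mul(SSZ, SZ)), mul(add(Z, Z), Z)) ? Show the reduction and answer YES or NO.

  start: add(add(mul(SSSZ, SSZ), mul(SSZ, SZ)), mul(add(Z, Z), Z))
  →1  add(add(add(SSZ, mul(SSZ, SSZ)), mul(SSZ, SZ)), mul(add(Z, Z), Z))
  →2  add(add(S(add(SZ, mul(SSZ, SSZ))), mul(SSZ, SZ)), mul(add(Z, Z), Z))
  →3  add(S(add(add(SZ, mul(SSZ, SSZ)), mul(SSZ, SZ))), mul(add(Z, Z), Z))
  →4  S(add(add(add(SZ, mul(SSZ, SSZ)), mul(SSZ, SZ)), mul(add(Z, Z), Z)))
  →5  S(add(add(S(add(Z, mul(SSZ, SSZ))), mul(SSZ, SZ)), mul(add(Z, Z), Z)))
  →6  S(add(S(add(add(Z, mul(SSZ, SSZ)), mul(SSZ, SZ))), mul(add(Z, Z), Z)))
  →7  S(S(add(add(add(Z, mul(SSZ, SSZ)), mul(SSZ, SZ)), mul(add(Z, Z), Z))))
  →8  S(S(add(add(mul(SSZ, SSZ), mul(SSZ, SZ)), mul(add(Z, Z), Z))))
  →9  S(S(add(add(add(SSZ, mul(SZ, SSZ)), mul(SSZ, SZ)), mul(add(Z, Z), Z))))
  →10  S(S(add(add(S(add(SZ, mul(SZ, SSZ))), mul(SSZ, SZ)), mul(add(Z, Z), Z))))
  →11  S(S(add(S(add(add(SZ, mul(SZ, SSZ)), mul(SSZ, SZ))), mul(add(Z, Z), Z))))
  →12  S(S(S(add(add(add(SZ, mul(SZ, SSZ)), mul(SSZ, SZ)), mul(add(Z, Z), Z)))))
  →13  S(S(S(add(add(S(add(Z, mul(SZ, SSZ))), mul(SSZ, SZ)), mul(add(Z, Z), Z)))))
  →14  S(S(S(add(S(add(add(Z, mul(SZ, SSZ)), mul(SSZ, SZ))), mul(add(Z, Z), Z)))))
  →15  S(S(S(S(add(add(add(Z, mul(SZ, SSZ)), mul(SSZ, SZ)), mul(add(Z, Z), Z))))))
  →16  S(S(S(S(add(add(mul(SZ, SSZ), mul(SSZ, SZ)), mul(add(Z, Z), Z))))))
  →17  S(S(S(S(add(add(add(SSZ, mul(Z, SSZ)), mul(SSZ, SZ)), mul(add(Z, Z), Z))))))
  →18  S(S(S(S(add(add(S(add(SZ, mul(Z, SSZ))), mul(SSZ, SZ)), mul(add(Z, Z), Z))))))
  →19  S(S(S(S(add(S(add(add(SZ, mul(Z, SSZ)), mul(SSZ, SZ))), mul(add(Z, Z), Z))))))
  →20  S(S(S(S(S(add(add(add(SZ, mul(Z, SSZ)), mul(SSZ, SZ)), mul(add(Z, Z), Z)))))))
  →21  S(S(S(S(S(add(add(S(add(Z, mul(Z, SSZ))), mul(SSZ, SZ)), mul(add(Z, Z), Z)))))))
  →22  S(S(S(S(S(add(S(add(add(Z, mul(Z, SSZ)), mul(SSZ, SZ))), mul(add(Z, Z), Z)))))))
  →23  S(S(S(S(S(S(add(add(add(Z, mul(Z, SSZ)), mul(SSZ, SZ)), mul(add(Z, Z), Z))))))))
  →24  S(S(S(S(S(S(add(add(mul(Z, SSZ), mul(SSZ, SZ)), mul(add(Z, Z), Z))))))))
  →25  S(S(S(S(S(S(add(add(Z, mul(SSZ, SZ)), mul(add(Z, Z), Z))))))))
  →26  S(S(S(S(S(S(add(mul(SSZ, SZ), mul(add(Z, Z), Z))))))))
  →27  S(S(S(S(S(S(add(add(SZ, mul(SZ, SZ)), mul(add(Z, Z), Z))))))))
  →28  S(S(S(S(S(S(add(S(add(Z, mul(SZ, SZ))), mul(add(Z, Z), Z))))))))
  →29  S(S(S(S(S(S(S(add(add(Z, mul(SZ, SZ)), mul(add(Z, Z), Z)))))))))
  →30  S(S(S(S(S(S(S(add(mul(SZ, SZ), mul(add(Z, Z), Z)))))))))
  →31  S(S(S(S(S(S(S(add(add(SZ, mul(Z, SZ)), mul(add(Z, Z), Z)))))))))
  →32  S(S(S(S(S(S(S(add(S(add(Z, mul(Z, SZ))), mul(add(Z, Z), Z)))))))))
  →33  S(S(S(S(S(S(S(S(add(add(Z, mul(Z, SZ)), mul(add(Z, Z), Z))))))))))
  →34  S(S(S(S(S(S(S(S(add(mul(Z, SZ), mul(add(Z, Z), Z))))))))))
  →35  S(S(S(S(S(S(S(S(add(Z, mul(add(Z, Z), Z))))))))))
  →36  S(S(S(S(S(S(S(S(mul(add(Z, Z), Z)))))))))
  →37  S(S(S(S(S(S(S(S(mul(Z, Z)))))))))
  →38  S^8(Z)

Answer: YES — reaches normal form S^8(Z) in 38 ≤ 41 steps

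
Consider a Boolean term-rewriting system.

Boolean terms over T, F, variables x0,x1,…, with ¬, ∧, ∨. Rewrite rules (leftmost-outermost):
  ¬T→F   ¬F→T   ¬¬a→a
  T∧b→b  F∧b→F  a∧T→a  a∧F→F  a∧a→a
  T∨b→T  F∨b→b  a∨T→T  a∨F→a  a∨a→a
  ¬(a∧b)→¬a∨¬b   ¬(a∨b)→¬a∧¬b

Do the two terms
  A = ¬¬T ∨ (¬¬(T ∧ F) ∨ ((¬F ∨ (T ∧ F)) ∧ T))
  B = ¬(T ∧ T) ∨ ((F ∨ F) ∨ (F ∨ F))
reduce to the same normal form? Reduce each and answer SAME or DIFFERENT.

Answer: DIFFERENT — A ⇓ T, B ⇓ F

Derivation:
Term A:
  start: ¬¬T ∨ (¬¬(T ∧ F) ∨ ((¬F ∨ (T ∧ F)) ∧ T))
  [1] T ∨ (¬¬(T ∧ F) ∨ ((¬F ∨ (T ∧ F)) ∧ T))
  [2] T

Term B:
  start: ¬(T ∧ T) ∨ ((F ∨ F) ∨ (F ∨ F))
  [1] (¬T ∨ ¬T) ∨ ((F ∨ F) ∨ (F ∨ F))
  [2] ¬T ∨ ((F ∨ F) ∨ (F ∨ F))
  [3] F ∨ ((F ∨ F) ∨ (F ∨ F))
  [4] (F ∨ F) ∨ (F ∨ F)
  [5] F ∨ F
  [6] F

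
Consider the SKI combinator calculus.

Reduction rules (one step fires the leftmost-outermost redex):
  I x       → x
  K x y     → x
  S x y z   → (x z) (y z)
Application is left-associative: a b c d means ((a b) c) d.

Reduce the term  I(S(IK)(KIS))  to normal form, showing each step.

  start: I(S(IK)(KIS))
  [1] S(IK)(KIS)
  [2] SK(KIS)
  [3] SKI

Answer: normal form = SKI  (in 3 steps)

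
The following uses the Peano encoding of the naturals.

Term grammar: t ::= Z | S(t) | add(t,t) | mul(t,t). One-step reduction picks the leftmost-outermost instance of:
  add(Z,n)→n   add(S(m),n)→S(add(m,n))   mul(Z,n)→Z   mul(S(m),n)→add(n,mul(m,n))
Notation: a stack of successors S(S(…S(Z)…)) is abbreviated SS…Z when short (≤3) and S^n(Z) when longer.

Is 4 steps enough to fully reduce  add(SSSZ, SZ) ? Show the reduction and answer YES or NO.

  start: add(SSSZ, SZ)
  →1  S(add(SSZ, SZ))
  →2  S(S(add(SZ, SZ)))
  →3  S(S(S(add(Z, SZ))))
  →4  S^4(Z)

Answer: YES — reaches normal form S^4(Z) in 4 ≤ 4 steps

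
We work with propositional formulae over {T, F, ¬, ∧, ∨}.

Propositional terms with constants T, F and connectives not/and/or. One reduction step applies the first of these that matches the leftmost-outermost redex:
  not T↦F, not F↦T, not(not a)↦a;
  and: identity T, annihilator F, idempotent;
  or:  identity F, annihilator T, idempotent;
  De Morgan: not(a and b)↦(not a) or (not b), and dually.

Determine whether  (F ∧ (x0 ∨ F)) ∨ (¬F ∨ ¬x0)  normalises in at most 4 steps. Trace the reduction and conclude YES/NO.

  start: (F ∧ (x0 ∨ F)) ∨ (¬F ∨ ¬x0)
  step 1: F ∨ (¬F ∨ ¬x0)
  step 2: ¬F ∨ ¬x0
  step 3: T ∨ ¬x0
  step 4: T

Answer: YES — reaches normal form T in 4 ≤ 4 steps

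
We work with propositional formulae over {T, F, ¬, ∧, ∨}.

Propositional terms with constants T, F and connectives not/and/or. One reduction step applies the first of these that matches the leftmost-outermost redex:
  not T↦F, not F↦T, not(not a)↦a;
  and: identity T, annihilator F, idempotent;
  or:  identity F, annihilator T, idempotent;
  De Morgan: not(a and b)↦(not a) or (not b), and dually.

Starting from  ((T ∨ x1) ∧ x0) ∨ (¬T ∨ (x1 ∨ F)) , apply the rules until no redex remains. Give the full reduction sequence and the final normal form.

  start: ((T ∨ x1) ∧ x0) ∨ (¬T ∨ (x1 ∨ F))
  →1  (T ∧ x0) ∨ (¬T ∨ (x1 ∨ F))
  →2  x0 ∨ (¬T ∨ (x1 ∨ F))
  →3  x0 ∨ (F ∨ (x1 ∨ F))
  →4  x0 ∨ (x1 ∨ F)
  →5  x0 ∨ x1

Answer: normal form = x0 ∨ x1  (in 5 steps)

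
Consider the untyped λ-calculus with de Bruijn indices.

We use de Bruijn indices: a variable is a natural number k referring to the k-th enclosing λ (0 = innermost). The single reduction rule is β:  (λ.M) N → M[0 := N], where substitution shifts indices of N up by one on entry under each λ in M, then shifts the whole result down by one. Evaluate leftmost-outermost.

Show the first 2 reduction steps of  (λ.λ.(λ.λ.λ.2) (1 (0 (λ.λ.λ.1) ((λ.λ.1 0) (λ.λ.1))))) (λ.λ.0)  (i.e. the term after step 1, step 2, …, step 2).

  start: (λ.λ.(λ.λ.λ.2) (1 (0 (λ.λ.λ.1) ((λ.λ.1 0) (λ.λ.1))))) (λ.λ.0)
  →1  λ.(λ.λ.λ.2) ((λ.λ.0) (0 (λ.λ.λ.1) ((λ.λ.1 0) (λ.λ.1))))
  →2  λ.λ.λ.(λ.λ.0) (2 (λ.λ.λ.1) ((λ.λ.1 0) (λ.λ.1)))

Answer: after 2 steps: λ.λ.λ.(λ.λ.0) (2 (λ.λ.λ.1) ((λ.λ.1 0) (λ.λ.1)))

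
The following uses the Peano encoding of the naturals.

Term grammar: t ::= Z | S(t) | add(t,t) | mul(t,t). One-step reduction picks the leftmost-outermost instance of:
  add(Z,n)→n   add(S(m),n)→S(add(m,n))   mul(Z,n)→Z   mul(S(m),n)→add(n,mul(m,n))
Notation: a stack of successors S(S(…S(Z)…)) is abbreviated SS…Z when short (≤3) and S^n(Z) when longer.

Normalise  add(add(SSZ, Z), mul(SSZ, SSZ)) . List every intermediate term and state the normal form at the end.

Answer: normal form = S^6(Z)  (in 15 steps)

Working:
  start: add(add(SSZ, Z), mul(SSZ, SSZ))
  [1] add(S(add(SZ, Z)), mul(SSZ, SSZ))
  [2] S(add(add(SZ, Z), mul(SSZ, SSZ)))
  [3] S(add(S(add(Z, Z)), mul(SSZ, SSZ)))
  [4] S(S(add(add(Z, Z), mul(SSZ, SSZ))))
  [5] S(S(add(Z, mul(SSZ, SSZ))))
  [6] S(S(mul(SSZ, SSZ)))
  [7] S(S(add(SSZ, mul(SZ, SSZ))))
  [8] S(S(S(add(SZ, mul(SZ, SSZ)))))
  [9] S(S(S(S(add(Z, mul(SZ, SSZ))))))
  [10] S(S(S(S(mul(SZ, SSZ)))))
  [11] S(S(S(S(add(SSZ, mul(Z, SSZ))))))
  [12] S(S(S(S(S(add(SZ, mul(Z, SSZ)))))))
  [13] S(S(S(S(S(S(add(Z, mul(Z, SSZ))))))))
  [14] S(S(S(S(S(S(mul(Z, SSZ)))))))
  [15] S^6(Z)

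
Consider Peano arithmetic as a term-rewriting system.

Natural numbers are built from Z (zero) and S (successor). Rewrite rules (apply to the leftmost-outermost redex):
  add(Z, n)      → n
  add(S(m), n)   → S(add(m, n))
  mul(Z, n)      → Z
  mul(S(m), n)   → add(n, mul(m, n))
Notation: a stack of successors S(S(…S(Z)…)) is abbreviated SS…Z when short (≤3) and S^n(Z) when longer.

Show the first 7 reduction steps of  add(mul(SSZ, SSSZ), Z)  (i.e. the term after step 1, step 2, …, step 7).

  start: add(mul(SSZ, SSSZ), Z)
  →1  add(add(SSSZ, mul(SZ, SSSZ)), Z)
  →2  add(S(add(SSZ, mul(SZ, SSSZ))), Z)
  →3  S(add(add(SSZ, mul(SZ, SSSZ)), Z))
  →4  S(add(S(add(SZ, mul(SZ, SSSZ))), Z))
  →5  S(S(add(add(SZ, mul(SZ, SSSZ)), Z)))
  →6  S(S(add(S(add(Z, mul(SZ, SSSZ))), Z)))
  →7  S(S(S(add(add(Z, mul(SZ, SSSZ)), Z))))

Answer: after 7 steps: S(S(S(add(add(Z, mul(SZ, SSSZ)), Z))))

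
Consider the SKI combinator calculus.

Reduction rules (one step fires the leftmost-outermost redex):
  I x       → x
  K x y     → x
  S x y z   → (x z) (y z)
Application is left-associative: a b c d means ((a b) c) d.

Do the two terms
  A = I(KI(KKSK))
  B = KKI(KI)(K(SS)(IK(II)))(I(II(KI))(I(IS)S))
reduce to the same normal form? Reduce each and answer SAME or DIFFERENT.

Answer: SAME — A ⇓ I, B ⇓ I

Working:
Term A:
  start: I(KI(KKSK))
  →1  KI(KKSK)
  →2  I

Term B:
  start: KKI(KI)(K(SS)(IK(II)))(I(II(KI))(I(IS)S))
  →1  K(KI)(K(SS)(IK(II)))(I(II(KI))(I(IS)S))
  →2  KI(I(II(KI))(I(IS)S))
  →3  I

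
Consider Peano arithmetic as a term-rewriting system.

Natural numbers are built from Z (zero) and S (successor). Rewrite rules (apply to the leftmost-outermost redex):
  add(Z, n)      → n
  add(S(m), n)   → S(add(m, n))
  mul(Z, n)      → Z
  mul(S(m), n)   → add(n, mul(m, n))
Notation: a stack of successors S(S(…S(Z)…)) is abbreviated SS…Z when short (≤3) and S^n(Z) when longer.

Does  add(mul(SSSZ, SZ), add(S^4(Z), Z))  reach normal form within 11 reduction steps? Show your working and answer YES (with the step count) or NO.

Answer: NO — after 11 steps the term is S(S(S(add(add(Z, mul(Z, SZ)), add(S^4(Z), Z))))), not yet normal

Reduction:
  start: add(mul(SSSZ, SZ), add(S^4(Z), Z))
  →1  add(add(SZ, mul(SSZ, SZ)), add(S^4(Z), Z))
  →2  add(S(add(Z, mul(SSZ, SZ))), add(S^4(Z), Z))
  →3  S(add(add(Z, mul(SSZ, SZ)), add(S^4(Z), Z)))
  →4  S(add(mul(SSZ, SZ), add(S^4(Z), Z)))
  →5  S(add(add(SZ, mul(SZ, SZ)), add(S^4(Z), Z)))
  →6  S(add(S(add(Z, mul(SZ, SZ))), add(S^4(Z), Z)))
  →7  S(S(add(add(Z, mul(SZ, SZ)), add(S^4(Z), Z))))
  →8  S(S(add(mul(SZ, SZ), add(S^4(Z), Z))))
  →9  S(S(add(add(SZ, mul(Z, SZ)), add(S^4(Z), Z))))
  →10  S(S(add(S(add(Z, mul(Z, SZ))), add(S^4(Z), Z))))
  →11  S(S(S(add(add(Z, mul(Z, SZ)), add(S^4(Z), Z)))))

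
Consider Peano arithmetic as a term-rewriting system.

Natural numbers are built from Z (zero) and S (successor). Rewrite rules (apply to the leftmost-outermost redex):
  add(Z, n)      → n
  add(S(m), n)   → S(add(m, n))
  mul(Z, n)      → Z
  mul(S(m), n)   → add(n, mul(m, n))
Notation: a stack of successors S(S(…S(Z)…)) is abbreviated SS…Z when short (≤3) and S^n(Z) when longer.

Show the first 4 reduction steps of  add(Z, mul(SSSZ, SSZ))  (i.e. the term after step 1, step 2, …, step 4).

Answer: after 4 steps: S(S(add(Z, mul(SSZ, SSZ))))

Reduction:
  start: add(Z, mul(SSSZ, SSZ))
  [1] mul(SSSZ, SSZ)
  [2] add(SSZ, mul(SSZ, SSZ))
  [3] S(add(SZ, mul(SSZ, SSZ)))
  [4] S(S(add(Z, mul(SSZ, SSZ))))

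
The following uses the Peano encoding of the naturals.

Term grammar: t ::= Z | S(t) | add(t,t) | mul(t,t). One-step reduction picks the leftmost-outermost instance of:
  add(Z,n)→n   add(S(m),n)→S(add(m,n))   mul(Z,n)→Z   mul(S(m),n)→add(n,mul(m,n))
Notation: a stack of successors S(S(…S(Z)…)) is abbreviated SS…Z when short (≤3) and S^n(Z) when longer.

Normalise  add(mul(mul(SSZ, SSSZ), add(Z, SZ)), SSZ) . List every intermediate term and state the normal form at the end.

  start: add(mul(mul(SSZ, SSSZ), add(Z, SZ)), SSZ)
  step 1: add(mul(add(SSSZ, mul(SZ, SSSZ)), add(Z, SZ)), SSZ)
  step 2: add(mul(S(add(SSZ, mul(SZ, SSSZ))), add(Z, SZ)), SSZ)
  step 3: add(add(add(Z, SZ), mul(add(SSZ, mul(SZ, SSSZ)), add(Z, SZ))), SSZ)
  step 4: add(add(SZ, mul(add(SSZ, mul(SZ, SSSZ)), add(Z, SZ))), SSZ)
  step 5: add(S(add(Z, mul(add(SSZ, mul(SZ, SSSZ)), add(Z, SZ)))), SSZ)
  step 6: S(add(add(Z, mul(add(SSZ, mul(SZ, SSSZ)), add(Z, SZ))), SSZ))
  step 7: S(add(mul(add(SSZ, mul(SZ, SSSZ)), add(Z, SZ)), SSZ))
  step 8: S(add(mul(S(add(SZ, mul(SZ, SSSZ))), add(Z, SZ)), SSZ))
  step 9: S(add(add(add(Z, SZ), mul(add(SZ, mul(SZ, SSSZ)), add(Z, SZ))), SSZ))
  step 10: S(add(add(SZ, mul(add(SZ, mul(SZ, SSSZ)), add(Z, SZ))), SSZ))
  step 11: S(add(S(add(Z, mul(add(SZ, mul(SZ, SSSZ)), add(Z, SZ)))), SSZ))
  step 12: S(S(add(add(Z, mul(add(SZ, mul(SZ, SSSZ)), add(Z, SZ))), SSZ)))
  step 13: S(S(add(mul(add(SZ, mul(SZ, SSSZ)), add(Z, SZ)), SSZ)))
  step 14: S(S(add(mul(S(add(Z, mul(SZ, SSSZ))), add(Z, SZ)), SSZ)))
  step 15: S(S(add(add(add(Z, SZ), mul(add(Z, mul(SZ, SSSZ)), add(Z, SZ))), SSZ)))
  step 16: S(S(add(add(SZ, mul(add(Z, mul(SZ, SSSZ)), add(Z, SZ))), SSZ)))
  step 17: S(S(add(S(add(Z, mul(add(Z, mul(SZ, SSSZ)), add(Z, SZ)))), SSZ)))
  step 18: S(S(S(add(add(Z, mul(add(Z, mul(SZ, SSSZ)), add(Z, SZ))), SSZ))))
  step 19: S(S(S(add(mul(add(Z, mul(SZ, SSSZ)), add(Z, SZ)), SSZ))))
  step 20: S(S(S(add(mul(mul(SZ, SSSZ), add(Z, SZ)), SSZ))))
  step 21: S(S(S(add(mul(add(SSSZ, mul(Z, SSSZ)), add(Z, SZ)), SSZ))))
  step 22: S(S(S(add(mul(S(add(SSZ, mul(Z, SSSZ))), add(Z, SZ)), SSZ))))
  step 23: S(S(S(add(add(add(Z, SZ), mul(add(SSZ, mul(Z, SSSZ)), add(Z, SZ))), SSZ))))
  step 24: S(S(S(add(add(SZ, mul(add(SSZ, mul(Z, SSSZ)), add(Z, SZ))), SSZ))))
  step 25: S(S(S(add(S(add(Z, mul(add(SSZ, mul(Z, SSSZ)), add(Z, SZ)))), SSZ))))
  step 26: S(S(S(S(add(add(Z, mul(add(SSZ, mul(Z, SSSZ)), add(Z, SZ))), SSZ)))))
  step 27: S(S(S(S(add(mul(add(SSZ, mul(Z, SSSZ)), add(Z, SZ)), SSZ)))))
  step 28: S(S(S(S(add(mul(S(add(SZ, mul(Z, SSSZ))), add(Z, SZ)), SSZ)))))
  step 29: S(S(S(S(add(add(add(Z, SZ), mul(add(SZ, mul(Z, SSSZ)), add(Z, SZ))), SSZ)))))
  step 30: S(S(S(S(add(add(SZ, mul(add(SZ, mul(Z, SSSZ)), add(Z, SZ))), SSZ)))))
  step 31: S(S(S(S(add(S(add(Z, mul(add(SZ, mul(Z, SSSZ)), add(Z, SZ)))), SSZ)))))
  step 32: S(S(S(S(S(add(add(Z, mul(add(SZ, mul(Z, SSSZ)), add(Z, SZ))), SSZ))))))
  step 33: S(S(S(S(S(add(mul(add(SZ, mul(Z, SSSZ)), add(Z, SZ)), SSZ))))))
  step 34: S(S(S(S(S(add(mul(S(add(Z, mul(Z, SSSZ))), add(Z, SZ)), SSZ))))))
  step 35: S(S(S(S(S(add(add(add(Z, SZ), mul(add(Z, mul(Z, SSSZ)), add(Z, SZ))), SSZ))))))
  step 36: S(S(S(S(S(add(add(SZ, mul(add(Z, mul(Z, SSSZ)), add(Z, SZ))), SSZ))))))
  step 37: S(S(S(S(S(add(S(add(Z, mul(add(Z, mul(Z, SSSZ)), add(Z, SZ)))), SSZ))))))
  step 38: S(S(S(S(S(S(add(add(Z, mul(add(Z, mul(Z, SSSZ)), add(Z, SZ))), SSZ)))))))
  step 39: S(S(S(S(S(S(add(mul(add(Z, mul(Z, SSSZ)), add(Z, SZ)), SSZ)))))))
  step 40: S(S(S(S(S(S(add(mul(mul(Z, SSSZ), add(Z, SZ)), SSZ)))))))
  step 41: S(S(S(S(S(S(add(mul(Z, add(Z, SZ)), SSZ)))))))
  step 42: S(S(S(S(S(S(add(Z, SSZ)))))))
  step 43: S^8(Z)

Answer: normal form = S^8(Z)  (in 43 steps)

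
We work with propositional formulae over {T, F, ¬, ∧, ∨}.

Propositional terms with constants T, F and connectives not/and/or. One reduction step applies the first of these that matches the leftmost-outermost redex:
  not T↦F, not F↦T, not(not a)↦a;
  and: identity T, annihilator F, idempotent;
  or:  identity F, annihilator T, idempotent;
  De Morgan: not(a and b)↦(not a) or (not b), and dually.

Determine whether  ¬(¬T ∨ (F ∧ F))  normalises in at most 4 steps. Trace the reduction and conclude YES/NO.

Answer: NO — after 4 steps the term is ¬F ∨ ¬F, not yet normal

Working:
  start: ¬(¬T ∨ (F ∧ F))
  →1  ¬¬T ∧ ¬(F ∧ F)
  →2  T ∧ ¬(F ∧ F)
  →3  ¬(F ∧ F)
  →4  ¬F ∨ ¬F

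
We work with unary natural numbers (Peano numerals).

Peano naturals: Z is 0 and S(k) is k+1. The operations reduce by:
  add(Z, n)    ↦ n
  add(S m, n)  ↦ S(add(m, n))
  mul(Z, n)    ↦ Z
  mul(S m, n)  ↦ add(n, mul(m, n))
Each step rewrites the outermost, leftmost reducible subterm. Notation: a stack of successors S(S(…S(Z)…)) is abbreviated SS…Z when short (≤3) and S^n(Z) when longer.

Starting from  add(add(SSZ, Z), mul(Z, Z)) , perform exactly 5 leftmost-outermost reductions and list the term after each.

Answer: after 5 steps: S(S(add(Z, mul(Z, Z))))

Derivation:
  start: add(add(SSZ, Z), mul(Z, Z))
  step 1: add(S(add(SZ, Z)), mul(Z, Z))
  step 2: S(add(add(SZ, Z), mul(Z, Z)))
  step 3: S(add(S(add(Z, Z)), mul(Z, Z)))
  step 4: S(S(add(add(Z, Z), mul(Z, Z))))
  step 5: S(S(add(Z, mul(Z, Z))))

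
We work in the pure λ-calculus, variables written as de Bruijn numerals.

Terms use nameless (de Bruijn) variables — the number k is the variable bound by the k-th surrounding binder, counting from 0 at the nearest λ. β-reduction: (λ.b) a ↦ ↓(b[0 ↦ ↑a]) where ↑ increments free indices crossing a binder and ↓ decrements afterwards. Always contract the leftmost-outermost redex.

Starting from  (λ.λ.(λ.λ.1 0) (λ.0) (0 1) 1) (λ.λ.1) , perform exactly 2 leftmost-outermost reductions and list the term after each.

Answer: after 2 steps: λ.(λ.(λ.0) 0) (0 (λ.λ.1)) (λ.λ.1)

Derivation:
  start: (λ.λ.(λ.λ.1 0) (λ.0) (0 1) 1) (λ.λ.1)
  step 1: λ.(λ.λ.1 0) (λ.0) (0 (λ.λ.1)) (λ.λ.1)
  step 2: λ.(λ.(λ.0) 0) (0 (λ.λ.1)) (λ.λ.1)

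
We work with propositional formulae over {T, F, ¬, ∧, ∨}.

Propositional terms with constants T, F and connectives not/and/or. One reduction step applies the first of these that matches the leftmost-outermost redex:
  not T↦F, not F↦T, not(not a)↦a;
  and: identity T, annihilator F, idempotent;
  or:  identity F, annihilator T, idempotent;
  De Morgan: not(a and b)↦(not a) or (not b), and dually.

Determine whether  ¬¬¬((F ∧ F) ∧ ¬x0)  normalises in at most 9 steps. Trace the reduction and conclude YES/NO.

  start: ¬¬¬((F ∧ F) ∧ ¬x0)
  step 1: ¬((F ∧ F) ∧ ¬x0)
  step 2: ¬(F ∧ F) ∨ ¬¬x0
  step 3: (¬F ∨ ¬F) ∨ ¬¬x0
  step 4: ¬F ∨ ¬¬x0
  step 5: T ∨ ¬¬x0
  step 6: T

Answer: YES — reaches normal form T in 6 ≤ 9 steps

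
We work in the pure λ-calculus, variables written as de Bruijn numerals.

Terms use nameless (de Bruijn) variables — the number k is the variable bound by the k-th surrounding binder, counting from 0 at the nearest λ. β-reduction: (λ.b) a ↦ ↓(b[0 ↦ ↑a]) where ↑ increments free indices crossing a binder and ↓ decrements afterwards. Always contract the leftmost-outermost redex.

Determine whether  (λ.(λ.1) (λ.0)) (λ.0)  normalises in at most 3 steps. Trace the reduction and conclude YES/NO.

Answer: YES — reaches normal form λ.0 in 2 ≤ 3 steps

Reduction:
  start: (λ.(λ.1) (λ.0)) (λ.0)
  →1  (λ.λ.0) (λ.0)
  →2  λ.0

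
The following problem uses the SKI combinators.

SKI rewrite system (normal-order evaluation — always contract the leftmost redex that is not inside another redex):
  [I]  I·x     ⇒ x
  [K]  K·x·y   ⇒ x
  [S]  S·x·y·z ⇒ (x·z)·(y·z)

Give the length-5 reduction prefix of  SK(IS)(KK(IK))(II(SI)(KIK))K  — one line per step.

Answer: after 5 steps: I(SI)(KIK)

Reduction:
  start: SK(IS)(KK(IK))(II(SI)(KIK))K
  step 1: K(KK(IK))(IS(KK(IK)))(II(SI)(KIK))K
  step 2: KK(IK)(II(SI)(KIK))K
  step 3: K(II(SI)(KIK))K
  step 4: II(SI)(KIK)
  step 5: I(SI)(KIK)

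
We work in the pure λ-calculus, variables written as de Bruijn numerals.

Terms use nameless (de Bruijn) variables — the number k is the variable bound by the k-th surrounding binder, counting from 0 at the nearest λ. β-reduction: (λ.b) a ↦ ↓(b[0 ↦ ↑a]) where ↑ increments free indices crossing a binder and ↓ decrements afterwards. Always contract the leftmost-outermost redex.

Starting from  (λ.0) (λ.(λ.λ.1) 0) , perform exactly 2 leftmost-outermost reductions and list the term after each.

Answer: after 2 steps: λ.λ.1

Derivation:
  start: (λ.0) (λ.(λ.λ.1) 0)
  →1  λ.(λ.λ.1) 0
  →2  λ.λ.1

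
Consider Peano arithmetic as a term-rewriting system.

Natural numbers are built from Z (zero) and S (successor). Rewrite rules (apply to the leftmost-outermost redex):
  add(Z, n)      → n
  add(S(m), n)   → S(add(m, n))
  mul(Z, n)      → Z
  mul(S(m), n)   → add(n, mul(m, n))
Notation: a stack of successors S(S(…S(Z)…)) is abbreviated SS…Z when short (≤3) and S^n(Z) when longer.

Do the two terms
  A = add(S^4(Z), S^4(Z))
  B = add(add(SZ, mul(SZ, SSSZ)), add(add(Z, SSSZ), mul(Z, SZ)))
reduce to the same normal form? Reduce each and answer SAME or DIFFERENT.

Answer: DIFFERENT — A ⇓ S^8(Z), B ⇓ S^7(Z)

Derivation:
Term A:
  start: add(S^4(Z), S^4(Z))
  step 1: S(add(SSSZ, S^4(Z)))
  step 2: S(S(add(SSZ, S^4(Z))))
  step 3: S(S(S(add(SZ, S^4(Z)))))
  step 4: S(S(S(S(add(Z, S^4(Z))))))
  step 5: S^8(Z)

Term B:
  start: add(add(SZ, mul(SZ, SSSZ)), add(add(Z, SSSZ), mul(Z, SZ)))
  step 1: add(S(add(Z, mul(SZ, SSSZ))), add(add(Z, SSSZ), mul(Z, SZ)))
  step 2: S(add(add(Z, mul(SZ, SSSZ)), add(add(Z, SSSZ), mul(Z, SZ))))
  step 3: S(add(mul(SZ, SSSZ), add(add(Z, SSSZ), mul(Z, SZ))))
  step 4: S(add(add(SSSZ, mul(Z, SSSZ)), add(add(Z, SSSZ), mul(Z, SZ))))
  step 5: S(add(S(add(SSZ, mul(Z, SSSZ))), add(add(Z, SSSZ), mul(Z, SZ))))
  step 6: S(S(add(add(SSZ, mul(Z, SSSZ)), add(add(Z, SSSZ), mul(Z, SZ)))))
  step 7: S(S(add(S(add(SZ, mul(Z, SSSZ))), add(add(Z, SSSZ), mul(Z, SZ)))))
  step 8: S(S(S(add(add(SZ, mul(Z, SSSZ)), add(add(Z, SSSZ), mul(Z, SZ))))))
  step 9: S(S(S(add(S(add(Z, mul(Z, SSSZ))), add(add(Z, SSSZ), mul(Z, SZ))))))
  step 10: S(S(S(S(add(add(Z, mul(Z, SSSZ)), add(add(Z, SSSZ), mul(Z, SZ)))))))
  step 11: S(S(S(S(add(mul(Z, SSSZ), add(add(Z, SSSZ), mul(Z, SZ)))))))
  step 12: S(S(S(S(add(Z, add(add(Z, SSSZ), mul(Z, SZ)))))))
  step 13: S(S(S(S(add(add(Z, SSSZ), mul(Z, SZ))))))
  step 14: S(S(S(S(add(SSSZ, mul(Z, SZ))))))
  step 15: S(S(S(S(S(add(SSZ, mul(Z, SZ)))))))
  step 16: S(S(S(S(S(S(add(SZ, mul(Z, SZ))))))))
  step 17: S(S(S(S(S(S(S(add(Z, mul(Z, SZ)))))))))
  step 18: S(S(S(S(S(S(S(mul(Z, SZ))))))))
  step 19: S^7(Z)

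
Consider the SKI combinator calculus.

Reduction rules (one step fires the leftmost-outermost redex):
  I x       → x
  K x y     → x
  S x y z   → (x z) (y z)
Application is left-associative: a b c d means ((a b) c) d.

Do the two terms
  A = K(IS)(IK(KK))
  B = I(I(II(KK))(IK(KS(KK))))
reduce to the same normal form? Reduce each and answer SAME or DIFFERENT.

Term A:
  start: K(IS)(IK(KK))
  step 1: IS
  step 2: S

Term B:
  start: I(I(II(KK))(IK(KS(KK))))
  step 1: I(II(KK))(IK(KS(KK)))
  step 2: II(KK)(IK(KS(KK)))
  step 3: I(KK)(IK(KS(KK)))
  step 4: KK(IK(KS(KK)))
  step 5: K

Answer: DIFFERENT — A ⇓ S, B ⇓ K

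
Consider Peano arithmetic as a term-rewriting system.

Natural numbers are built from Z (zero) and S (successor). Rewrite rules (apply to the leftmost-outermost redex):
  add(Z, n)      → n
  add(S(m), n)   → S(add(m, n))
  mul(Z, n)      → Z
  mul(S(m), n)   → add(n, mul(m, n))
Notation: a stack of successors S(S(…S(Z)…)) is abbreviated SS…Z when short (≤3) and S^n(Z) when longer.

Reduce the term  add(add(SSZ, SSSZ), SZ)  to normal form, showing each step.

Answer: normal form = S^6(Z)  (in 9 steps)

Working:
  start: add(add(SSZ, SSSZ), SZ)
  step 1: add(S(add(SZ, SSSZ)), SZ)
  step 2: S(add(add(SZ, SSSZ), SZ))
  step 3: S(add(S(add(Z, SSSZ)), SZ))
  step 4: S(S(add(add(Z, SSSZ), SZ)))
  step 5: S(S(add(SSSZ, SZ)))
  step 6: S(S(S(add(SSZ, SZ))))
  step 7: S(S(S(S(add(SZ, SZ)))))
  step 8: S(S(S(S(S(add(Z, SZ))))))
  step 9: S^6(Z)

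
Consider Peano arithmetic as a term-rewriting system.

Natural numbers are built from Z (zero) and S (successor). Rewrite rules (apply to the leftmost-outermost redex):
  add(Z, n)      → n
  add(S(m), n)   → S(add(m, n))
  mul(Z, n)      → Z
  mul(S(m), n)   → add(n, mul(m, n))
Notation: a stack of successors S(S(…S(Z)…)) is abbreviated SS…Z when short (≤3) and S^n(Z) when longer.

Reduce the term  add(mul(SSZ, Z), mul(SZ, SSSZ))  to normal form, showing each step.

  start: add(mul(SSZ, Z), mul(SZ, SSSZ))
  [1] add(add(Z, mul(SZ, Z)), mul(SZ, SSSZ))
  [2] add(mul(SZ, Z), mul(SZ, SSSZ))
  [3] add(add(Z, mul(Z, Z)), mul(SZ, SSSZ))
  [4] add(mul(Z, Z), mul(SZ, SSSZ))
  [5] add(Z, mul(SZ, SSSZ))
  [6] mul(SZ, SSSZ)
  [7] add(SSSZ, mul(Z, SSSZ))
  [8] S(add(SSZ, mul(Z, SSSZ)))
  [9] S(S(add(SZ, mul(Z, SSSZ))))
  [10] S(S(S(add(Z, mul(Z, SSSZ)))))
  [11] S(S(S(mul(Z, SSSZ))))
  [12] SSSZ

Answer: normal form = SSSZ  (in 12 steps)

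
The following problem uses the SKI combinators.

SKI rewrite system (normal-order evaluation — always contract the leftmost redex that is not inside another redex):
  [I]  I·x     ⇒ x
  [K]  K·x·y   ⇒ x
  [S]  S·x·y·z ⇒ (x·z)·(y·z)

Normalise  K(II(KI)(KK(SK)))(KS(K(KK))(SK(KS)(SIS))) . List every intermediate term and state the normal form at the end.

Answer: normal form = I  (in 4 steps)

Working:
  start: K(II(KI)(KK(SK)))(KS(K(KK))(SK(KS)(SIS)))
  [1] II(KI)(KK(SK))
  [2] I(KI)(KK(SK))
  [3] KI(KK(SK))
  [4] I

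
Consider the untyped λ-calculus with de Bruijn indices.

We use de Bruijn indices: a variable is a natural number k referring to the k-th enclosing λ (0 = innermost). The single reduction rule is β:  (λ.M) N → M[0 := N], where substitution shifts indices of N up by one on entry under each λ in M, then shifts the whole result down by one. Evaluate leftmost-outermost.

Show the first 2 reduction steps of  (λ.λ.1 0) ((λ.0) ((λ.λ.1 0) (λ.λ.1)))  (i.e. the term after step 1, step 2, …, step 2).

Answer: after 2 steps: λ.(λ.λ.1 0) (λ.λ.1) 0

Derivation:
  start: (λ.λ.1 0) ((λ.0) ((λ.λ.1 0) (λ.λ.1)))
  →1  λ.(λ.0) ((λ.λ.1 0) (λ.λ.1)) 0
  →2  λ.(λ.λ.1 0) (λ.λ.1) 0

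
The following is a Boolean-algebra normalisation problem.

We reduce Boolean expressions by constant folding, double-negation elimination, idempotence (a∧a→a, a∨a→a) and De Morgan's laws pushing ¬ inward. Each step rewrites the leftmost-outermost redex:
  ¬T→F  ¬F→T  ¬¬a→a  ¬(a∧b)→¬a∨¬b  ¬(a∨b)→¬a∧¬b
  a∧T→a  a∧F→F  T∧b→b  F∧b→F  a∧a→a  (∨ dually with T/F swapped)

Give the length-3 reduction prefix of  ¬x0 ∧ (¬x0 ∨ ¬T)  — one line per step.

Answer: after 3 steps: ¬x0

Derivation:
  start: ¬x0 ∧ (¬x0 ∨ ¬T)
  step 1: ¬x0 ∧ (¬x0 ∨ F)
  step 2: ¬x0 ∧ ¬x0
  step 3: ¬x0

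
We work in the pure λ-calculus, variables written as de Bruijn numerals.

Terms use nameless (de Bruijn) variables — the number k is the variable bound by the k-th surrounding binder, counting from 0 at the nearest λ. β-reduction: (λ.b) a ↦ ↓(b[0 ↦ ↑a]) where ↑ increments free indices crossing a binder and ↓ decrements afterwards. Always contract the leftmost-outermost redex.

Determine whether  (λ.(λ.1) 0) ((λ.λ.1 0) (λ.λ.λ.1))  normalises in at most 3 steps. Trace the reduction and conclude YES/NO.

Answer: NO — after 3 steps the term is λ.(λ.λ.λ.1) 0, not yet normal

Working:
  start: (λ.(λ.1) 0) ((λ.λ.1 0) (λ.λ.λ.1))
  →1  (λ.(λ.λ.1 0) (λ.λ.λ.1)) ((λ.λ.1 0) (λ.λ.λ.1))
  →2  (λ.λ.1 0) (λ.λ.λ.1)
  →3  λ.(λ.λ.λ.1) 0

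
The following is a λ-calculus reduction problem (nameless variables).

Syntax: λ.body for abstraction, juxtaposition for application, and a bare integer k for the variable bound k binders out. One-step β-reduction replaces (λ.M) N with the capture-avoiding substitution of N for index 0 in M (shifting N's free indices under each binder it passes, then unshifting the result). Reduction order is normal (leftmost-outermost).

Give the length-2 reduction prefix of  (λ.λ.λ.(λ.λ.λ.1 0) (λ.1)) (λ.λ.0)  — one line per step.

  start: (λ.λ.λ.(λ.λ.λ.1 0) (λ.1)) (λ.λ.0)
  step 1: λ.λ.(λ.λ.λ.1 0) (λ.1)
  step 2: λ.λ.λ.λ.1 0

Answer: after 2 steps: λ.λ.λ.λ.1 0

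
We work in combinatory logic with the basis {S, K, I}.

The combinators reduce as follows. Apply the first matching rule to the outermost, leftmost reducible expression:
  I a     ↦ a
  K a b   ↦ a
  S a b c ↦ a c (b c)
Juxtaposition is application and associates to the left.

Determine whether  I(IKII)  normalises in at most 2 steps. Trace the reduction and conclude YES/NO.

  start: I(IKII)
  step 1: IKII
  step 2: KII

Answer: NO — after 2 steps the term is KII, not yet normal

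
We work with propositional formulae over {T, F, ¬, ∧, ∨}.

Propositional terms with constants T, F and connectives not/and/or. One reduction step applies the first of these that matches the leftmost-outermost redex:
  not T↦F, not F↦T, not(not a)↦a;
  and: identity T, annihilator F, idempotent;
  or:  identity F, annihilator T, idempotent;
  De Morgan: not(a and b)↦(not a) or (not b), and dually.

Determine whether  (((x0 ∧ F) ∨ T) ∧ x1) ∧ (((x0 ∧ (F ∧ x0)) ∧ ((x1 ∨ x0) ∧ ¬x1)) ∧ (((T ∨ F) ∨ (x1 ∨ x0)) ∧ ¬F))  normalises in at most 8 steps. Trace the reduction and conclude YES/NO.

  start: (((x0 ∧ F) ∨ T) ∧ x1) ∧ (((x0 ∧ (F ∧ x0)) ∧ ((x1 ∨ x0) ∧ ¬x1)) ∧ (((T ∨ F) ∨ (x1 ∨ x0)) ∧ ¬F))
  step 1: (T ∧ x1) ∧ (((x0 ∧ (F ∧ x0)) ∧ ((x1 ∨ x0) ∧ ¬x1)) ∧ (((T ∨ F) ∨ (x1 ∨ x0)) ∧ ¬F))
  step 2: x1 ∧ (((x0 ∧ (F ∧ x0)) ∧ ((x1 ∨ x0) ∧ ¬x1)) ∧ (((T ∨ F) ∨ (x1 ∨ x0)) ∧ ¬F))
  step 3: x1 ∧ (((x0 ∧ F) ∧ ((x1 ∨ x0) ∧ ¬x1)) ∧ (((T ∨ F) ∨ (x1 ∨ x0)) ∧ ¬F))
  step 4: x1 ∧ ((F ∧ ((x1 ∨ x0) ∧ ¬x1)) ∧ (((T ∨ F) ∨ (x1 ∨ x0)) ∧ ¬F))
  step 5: x1 ∧ (F ∧ (((T ∨ F) ∨ (x1 ∨ x0)) ∧ ¬F))
  step 6: x1 ∧ F
  step 7: F

Answer: YES — reaches normal form F in 7 ≤ 8 steps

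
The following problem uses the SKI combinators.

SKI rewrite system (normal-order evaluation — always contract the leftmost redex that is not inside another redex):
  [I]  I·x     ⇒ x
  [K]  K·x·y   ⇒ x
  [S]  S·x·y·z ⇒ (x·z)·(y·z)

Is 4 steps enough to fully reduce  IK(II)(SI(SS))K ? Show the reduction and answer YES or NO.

  start: IK(II)(SI(SS))K
  →1  K(II)(SI(SS))K
  →2  IIK
  →3  IK
  →4  K

Answer: YES — reaches normal form K in 4 ≤ 4 steps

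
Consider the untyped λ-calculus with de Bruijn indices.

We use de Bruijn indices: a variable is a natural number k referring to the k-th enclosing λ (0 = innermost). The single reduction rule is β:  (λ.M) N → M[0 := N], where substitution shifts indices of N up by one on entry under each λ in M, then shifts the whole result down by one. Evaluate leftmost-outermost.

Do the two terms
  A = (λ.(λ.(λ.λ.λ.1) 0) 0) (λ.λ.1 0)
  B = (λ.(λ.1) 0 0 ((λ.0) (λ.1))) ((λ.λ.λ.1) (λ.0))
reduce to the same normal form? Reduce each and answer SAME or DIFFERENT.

Term A:
  start: (λ.(λ.(λ.λ.λ.1) 0) 0) (λ.λ.1 0)
  step 1: (λ.(λ.λ.λ.1) 0) (λ.λ.1 0)
  step 2: (λ.λ.λ.1) (λ.λ.1 0)
  step 3: λ.λ.1

Term B:
  start: (λ.(λ.1) 0 0 ((λ.0) (λ.1))) ((λ.λ.λ.1) (λ.0))
  step 1: (λ.(λ.λ.λ.1) (λ.0)) ((λ.λ.λ.1) (λ.0)) ((λ.λ.λ.1) (λ.0)) ((λ.0) (λ.(λ.λ.λ.1) (λ.0)))
  step 2: (λ.λ.λ.1) (λ.0) ((λ.λ.λ.1) (λ.0)) ((λ.0) (λ.(λ.λ.λ.1) (λ.0)))
  step 3: (λ.λ.1) ((λ.λ.λ.1) (λ.0)) ((λ.0) (λ.(λ.λ.λ.1) (λ.0)))
  step 4: (λ.(λ.λ.λ.1) (λ.0)) ((λ.0) (λ.(λ.λ.λ.1) (λ.0)))
  step 5: (λ.λ.λ.1) (λ.0)
  step 6: λ.λ.1

Answer: SAME — A ⇓ λ.λ.1, B ⇓ λ.λ.1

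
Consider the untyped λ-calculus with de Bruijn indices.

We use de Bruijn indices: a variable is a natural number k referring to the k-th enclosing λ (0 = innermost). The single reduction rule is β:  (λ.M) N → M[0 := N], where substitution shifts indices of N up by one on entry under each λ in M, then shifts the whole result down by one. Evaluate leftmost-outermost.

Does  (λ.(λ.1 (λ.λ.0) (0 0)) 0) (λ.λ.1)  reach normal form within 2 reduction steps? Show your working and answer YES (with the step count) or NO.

  start: (λ.(λ.1 (λ.λ.0) (0 0)) 0) (λ.λ.1)
  →1  (λ.(λ.λ.1) (λ.λ.0) (0 0)) (λ.λ.1)
  →2  (λ.λ.1) (λ.λ.0) ((λ.λ.1) (λ.λ.1))

Answer: NO — after 2 steps the term is (λ.λ.1) (λ.λ.0) ((λ.λ.1) (λ.λ.1)), not yet normal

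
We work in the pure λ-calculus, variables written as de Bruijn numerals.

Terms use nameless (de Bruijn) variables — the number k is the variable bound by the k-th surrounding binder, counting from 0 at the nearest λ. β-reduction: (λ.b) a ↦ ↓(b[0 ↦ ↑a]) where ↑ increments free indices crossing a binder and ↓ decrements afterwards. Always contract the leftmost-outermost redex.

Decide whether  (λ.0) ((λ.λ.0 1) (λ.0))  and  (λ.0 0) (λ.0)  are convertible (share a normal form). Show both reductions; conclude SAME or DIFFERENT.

Answer: DIFFERENT — A ⇓ λ.0 (λ.0), B ⇓ λ.0

Working:
Term A:
  start: (λ.0) ((λ.λ.0 1) (λ.0))
  →1  (λ.λ.0 1) (λ.0)
  →2  λ.0 (λ.0)

Term B:
  start: (λ.0 0) (λ.0)
  →1  (λ.0) (λ.0)
  →2  λ.0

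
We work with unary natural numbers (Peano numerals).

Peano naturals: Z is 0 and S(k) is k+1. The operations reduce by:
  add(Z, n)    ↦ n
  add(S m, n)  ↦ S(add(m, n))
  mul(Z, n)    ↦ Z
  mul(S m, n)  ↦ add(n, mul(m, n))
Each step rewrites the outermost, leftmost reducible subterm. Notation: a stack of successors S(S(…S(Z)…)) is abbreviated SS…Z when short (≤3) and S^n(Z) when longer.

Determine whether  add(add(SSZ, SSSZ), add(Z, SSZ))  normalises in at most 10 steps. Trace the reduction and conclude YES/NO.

Answer: YES — reaches normal form S^7(Z) in 10 ≤ 10 steps

Reduction:
  start: add(add(SSZ, SSSZ), add(Z, SSZ))
  [1] add(S(add(SZ, SSSZ)), add(Z, SSZ))
  [2] S(add(add(SZ, SSSZ), add(Z, SSZ)))
  [3] S(add(S(add(Z, SSSZ)), add(Z, SSZ)))
  [4] S(S(add(add(Z, SSSZ), add(Z, SSZ))))
  [5] S(S(add(SSSZ, add(Z, SSZ))))
  [6] S(S(S(add(SSZ, add(Z, SSZ)))))
  [7] S(S(S(S(add(SZ, add(Z, SSZ))))))
  [8] S(S(S(S(S(add(Z, add(Z, SSZ)))))))
  [9] S(S(S(S(S(add(Z, SSZ))))))
  [10] S^7(Z)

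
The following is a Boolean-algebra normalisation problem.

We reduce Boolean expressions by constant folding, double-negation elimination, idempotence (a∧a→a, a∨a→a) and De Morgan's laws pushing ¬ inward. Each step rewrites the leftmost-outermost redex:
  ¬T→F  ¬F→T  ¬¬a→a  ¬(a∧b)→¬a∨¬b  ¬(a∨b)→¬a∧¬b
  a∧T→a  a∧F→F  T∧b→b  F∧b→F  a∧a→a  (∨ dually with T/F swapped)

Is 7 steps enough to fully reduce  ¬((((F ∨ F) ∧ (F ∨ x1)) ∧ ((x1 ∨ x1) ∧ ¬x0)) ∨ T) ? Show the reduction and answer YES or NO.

  start: ¬((((F ∨ F) ∧ (F ∨ x1)) ∧ ((x1 ∨ x1) ∧ ¬x0)) ∨ T)
  [1] ¬(((F ∨ F) ∧ (F ∨ x1)) ∧ ((x1 ∨ x1) ∧ ¬x0)) ∧ ¬T
  [2] (¬((F ∨ F) ∧ (F ∨ x1)) ∨ ¬((x1 ∨ x1) ∧ ¬x0)) ∧ ¬T
  [3] ((¬(F ∨ F) ∨ ¬(F ∨ x1)) ∨ ¬((x1 ∨ x1) ∧ ¬x0)) ∧ ¬T
  [4] (((¬F ∧ ¬F) ∨ ¬(F ∨ x1)) ∨ ¬((x1 ∨ x1) ∧ ¬x0)) ∧ ¬T
  [5] ((¬F ∨ ¬(F ∨ x1)) ∨ ¬((x1 ∨ x1) ∧ ¬x0)) ∧ ¬T
  [6] ((T ∨ ¬(F ∨ x1)) ∨ ¬((x1 ∨ x1) ∧ ¬x0)) ∧ ¬T
  [7] (T ∨ ¬((x1 ∨ x1) ∧ ¬x0)) ∧ ¬T

Answer: NO — after 7 steps the term is (T ∨ ¬((x1 ∨ x1) ∧ ¬x0)) ∧ ¬T, not yet normal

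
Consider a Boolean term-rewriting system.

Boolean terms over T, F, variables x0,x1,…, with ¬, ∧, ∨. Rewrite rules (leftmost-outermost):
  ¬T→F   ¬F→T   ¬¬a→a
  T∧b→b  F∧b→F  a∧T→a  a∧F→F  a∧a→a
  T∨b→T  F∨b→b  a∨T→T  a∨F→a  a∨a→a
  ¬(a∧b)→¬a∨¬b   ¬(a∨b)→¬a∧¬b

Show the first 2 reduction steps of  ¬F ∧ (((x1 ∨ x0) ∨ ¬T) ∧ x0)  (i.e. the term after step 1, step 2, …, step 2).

Answer: after 2 steps: ((x1 ∨ x0) ∨ ¬T) ∧ x0

Derivation:
  start: ¬F ∧ (((x1 ∨ x0) ∨ ¬T) ∧ x0)
  step 1: T ∧ (((x1 ∨ x0) ∨ ¬T) ∧ x0)
  step 2: ((x1 ∨ x0) ∨ ¬T) ∧ x0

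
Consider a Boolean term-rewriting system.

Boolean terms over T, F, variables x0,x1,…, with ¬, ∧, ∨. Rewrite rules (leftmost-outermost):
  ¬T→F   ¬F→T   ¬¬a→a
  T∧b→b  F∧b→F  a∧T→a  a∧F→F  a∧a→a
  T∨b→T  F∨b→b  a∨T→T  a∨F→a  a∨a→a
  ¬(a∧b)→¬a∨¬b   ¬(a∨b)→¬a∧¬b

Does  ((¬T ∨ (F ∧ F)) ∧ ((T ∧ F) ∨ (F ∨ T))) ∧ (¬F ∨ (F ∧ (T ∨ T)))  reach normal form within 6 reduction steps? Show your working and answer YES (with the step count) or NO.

  start: ((¬T ∨ (F ∧ F)) ∧ ((T ∧ F) ∨ (F ∨ T))) ∧ (¬F ∨ (F ∧ (T ∨ T)))
  [1] ((F ∨ (F ∧ F)) ∧ ((T ∧ F) ∨ (F ∨ T))) ∧ (¬F ∨ (F ∧ (T ∨ T)))
  [2] ((F ∧ F) ∧ ((T ∧ F) ∨ (F ∨ T))) ∧ (¬F ∨ (F ∧ (T ∨ T)))
  [3] (F ∧ ((T ∧ F) ∨ (F ∨ T))) ∧ (¬F ∨ (F ∧ (T ∨ T)))
  [4] F ∧ (¬F ∨ (F ∧ (T ∨ T)))
  [5] F

Answer: YES — reaches normal form F in 5 ≤ 6 steps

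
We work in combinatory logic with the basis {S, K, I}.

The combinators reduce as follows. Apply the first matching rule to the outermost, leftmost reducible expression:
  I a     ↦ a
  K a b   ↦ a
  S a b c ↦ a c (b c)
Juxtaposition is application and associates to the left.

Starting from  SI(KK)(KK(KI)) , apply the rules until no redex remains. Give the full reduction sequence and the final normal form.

  start: SI(KK)(KK(KI))
  step 1: I(KK(KI))(KK(KK(KI)))
  step 2: KK(KI)(KK(KK(KI)))
  step 3: K(KK(KK(KI)))
  step 4: KK

Answer: normal form = KK  (in 4 steps)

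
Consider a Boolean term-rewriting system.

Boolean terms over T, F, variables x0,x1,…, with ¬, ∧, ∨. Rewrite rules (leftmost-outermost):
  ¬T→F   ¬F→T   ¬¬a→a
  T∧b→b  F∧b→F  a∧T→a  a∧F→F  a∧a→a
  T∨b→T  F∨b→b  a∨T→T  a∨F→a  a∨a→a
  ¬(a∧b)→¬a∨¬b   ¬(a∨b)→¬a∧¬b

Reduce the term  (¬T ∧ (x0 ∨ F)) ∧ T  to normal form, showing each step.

  start: (¬T ∧ (x0 ∨ F)) ∧ T
  →1  ¬T ∧ (x0 ∨ F)
  →2  F ∧ (x0 ∨ F)
  →3  F

Answer: normal form = F  (in 3 steps)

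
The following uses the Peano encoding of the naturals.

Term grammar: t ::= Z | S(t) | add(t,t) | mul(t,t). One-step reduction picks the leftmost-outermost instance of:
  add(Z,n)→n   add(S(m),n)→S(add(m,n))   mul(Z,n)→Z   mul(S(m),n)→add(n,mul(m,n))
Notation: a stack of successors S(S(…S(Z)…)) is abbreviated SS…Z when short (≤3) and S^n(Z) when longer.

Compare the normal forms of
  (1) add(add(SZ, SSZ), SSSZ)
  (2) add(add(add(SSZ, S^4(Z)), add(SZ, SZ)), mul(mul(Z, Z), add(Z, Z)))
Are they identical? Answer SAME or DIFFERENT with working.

Term A:
  start: add(add(SZ, SSZ), SSSZ)
  [1] add(S(add(Z, SSZ)), SSSZ)
  [2] S(add(add(Z, SSZ), SSSZ))
  [3] S(add(SSZ, SSSZ))
  [4] S(S(add(SZ, SSSZ)))
  [5] S(S(S(add(Z, SSSZ))))
  [6] S^6(Z)

Term B:
  start: add(add(add(SSZ, S^4(Z)), add(SZ, SZ)), mul(mul(Z, Z), add(Z, Z)))
  [1] add(add(S(add(SZ, S^4(Z))), add(SZ, SZ)), mul(mul(Z, Z), add(Z, Z)))
  [2] add(S(add(add(SZ, S^4(Z)), add(SZ, SZ))), mul(mul(Z, Z), add(Z, Z)))
  [3] S(add(add(add(SZ, S^4(Z)), add(SZ, SZ)), mul(mul(Z, Z), add(Z, Z))))
  [4] S(add(add(S(add(Z, S^4(Z))), add(SZ, SZ)), mul(mul(Z, Z), add(Z, Z))))
  [5] S(add(S(add(add(Z, S^4(Z)), add(SZ, SZ))), mul(mul(Z, Z), add(Z, Z))))
  [6] S(S(add(add(add(Z, S^4(Z)), add(SZ, SZ)), mul(mul(Z, Z), add(Z, Z)))))
  [7] S(S(add(add(S^4(Z), add(SZ, SZ)), mul(mul(Z, Z), add(Z, Z)))))
  [8] S(S(add(S(add(SSSZ, add(SZ, SZ))), mul(mul(Z, Z), add(Z, Z)))))
  [9] S(S(S(add(add(SSSZ, add(SZ, SZ)), mul(mul(Z, Z), add(Z, Z))))))
  [10] S(S(S(add(S(add(SSZ, add(SZ, SZ))), mul(mul(Z, Z), add(Z, Z))))))
  [11] S(S(S(S(add(add(SSZ, add(SZ, SZ)), mul(mul(Z, Z), add(Z, Z)))))))
  [12] S(S(S(S(add(S(add(SZ, add(SZ, SZ))), mul(mul(Z, Z), add(Z, Z)))))))
  [13] S(S(S(S(S(add(add(SZ, add(SZ, SZ)), mul(mul(Z, Z), add(Z, Z))))))))
  [14] S(S(S(S(S(add(S(add(Z, add(SZ, SZ))), mul(mul(Z, Z), add(Z, Z))))))))
  [15] S(S(S(S(S(S(add(add(Z, add(SZ, SZ)), mul(mul(Z, Z), add(Z, Z)))))))))
  [16] S(S(S(S(S(S(add(add(SZ, SZ), mul(mul(Z, Z), add(Z, Z)))))))))
  [17] S(S(S(S(S(S(add(S(add(Z, SZ)), mul(mul(Z, Z), add(Z, Z)))))))))
  [18] S(S(S(S(S(S(S(add(add(Z, SZ), mul(mul(Z, Z), add(Z, Z))))))))))
  [19] S(S(S(S(S(S(S(add(SZ, mul(mul(Z, Z), add(Z, Z))))))))))
  [20] S(S(S(S(S(S(S(S(add(Z, mul(mul(Z, Z), add(Z, Z)))))))))))
  [21] S(S(S(S(S(S(S(S(mul(mul(Z, Z), add(Z, Z))))))))))
  [22] S(S(S(S(S(S(S(S(mul(Z, add(Z, Z))))))))))
  [23] S^8(Z)

Answer: DIFFERENT — A ⇓ S^6(Z), B ⇓ S^8(Z)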